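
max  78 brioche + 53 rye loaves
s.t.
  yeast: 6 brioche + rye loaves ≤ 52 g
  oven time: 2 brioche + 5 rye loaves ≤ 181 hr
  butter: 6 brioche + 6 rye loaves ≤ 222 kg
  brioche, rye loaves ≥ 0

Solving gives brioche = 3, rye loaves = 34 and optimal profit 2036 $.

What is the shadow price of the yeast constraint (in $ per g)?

Check each constraint at x*: yeast 52/52 (tight); oven time 176/181 (slack 5); butter 222/222 (tight).
Slack constraints have shadow price 0 (complementary slackness).
The binding rows give the dual system: 6·y_yeast + 6·y_butter = 78 and 1·y_yeast + 6·y_butter = 53.
This yields shadow prices y_yeast = 5, y_butter = 8.
Shadow price of yeast = 5.

5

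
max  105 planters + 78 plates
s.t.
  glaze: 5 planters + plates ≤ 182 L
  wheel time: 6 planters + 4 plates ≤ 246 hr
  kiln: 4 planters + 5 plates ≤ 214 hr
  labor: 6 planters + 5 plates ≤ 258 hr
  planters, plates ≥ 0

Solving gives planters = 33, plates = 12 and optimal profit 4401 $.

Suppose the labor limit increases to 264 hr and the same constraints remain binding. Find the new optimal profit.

Binding: wheel time and labor. Non-binding: glaze (5 unused), kiln (22 unused).
Since glaze, kiln are not tight, their duals are 0.
From A_Bᵀ y = c: 6·y_wheel time + 6·y_labor = 105; 4·y_wheel time + 5·y_labor = 78.
→ y_wheel time = 9.5 and y_labor = 8.
Δz = y_labor·Δb = 8 × (6) = 48, so new z* = 4401 + 48 = 4449.

4449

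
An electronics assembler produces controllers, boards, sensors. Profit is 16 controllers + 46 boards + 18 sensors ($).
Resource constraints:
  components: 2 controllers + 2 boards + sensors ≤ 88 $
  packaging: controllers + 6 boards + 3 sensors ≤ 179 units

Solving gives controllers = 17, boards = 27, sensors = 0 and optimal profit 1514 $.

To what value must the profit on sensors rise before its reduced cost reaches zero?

23

At the optimum: components uses 88 of 88 (binding); packaging uses 179 of 179 (binding).
From A_Bᵀ y = c: 2·y_components + 1·y_packaging = 16; 2·y_components + 6·y_packaging = 46.
→ y_components = 5 and y_packaging = 6.
sensors enters the basis when its profit ≥ yᵀa₃ = 5·1 + 6·3 = 23.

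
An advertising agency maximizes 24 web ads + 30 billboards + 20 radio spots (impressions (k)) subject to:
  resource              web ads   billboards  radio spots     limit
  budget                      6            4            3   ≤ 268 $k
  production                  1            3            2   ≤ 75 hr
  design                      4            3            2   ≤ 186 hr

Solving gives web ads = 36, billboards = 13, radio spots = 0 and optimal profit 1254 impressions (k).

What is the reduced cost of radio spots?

-1

Binding: budget and production. Non-binding: design (3 unused).
Slack constraints have shadow price 0 (complementary slackness).
From A_Bᵀ y = c: 6·y_budget + 1·y_production = 24; 4·y_budget + 3·y_production = 30.
This yields shadow prices y_budget = 3, y_production = 6.
Reduced cost of radio spots: c₃ − yᵀa₃ = 20 − (3·3 + 6·2) = 20 − 21 = -1.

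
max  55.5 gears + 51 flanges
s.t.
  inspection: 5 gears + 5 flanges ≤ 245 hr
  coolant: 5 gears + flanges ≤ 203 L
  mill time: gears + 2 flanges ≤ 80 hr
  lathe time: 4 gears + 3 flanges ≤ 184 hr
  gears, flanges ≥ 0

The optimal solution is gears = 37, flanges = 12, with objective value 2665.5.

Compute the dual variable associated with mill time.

Binding: inspection and lathe time. Non-binding: coolant (6 unused), mill time (19 unused).
Slack constraints have shadow price 0 (complementary slackness).
From A_Bᵀ y = c: 5·y_inspection + 4·y_lathe time = 55.5; 5·y_inspection + 3·y_lathe time = 51.
→ y_inspection = 7.5 and y_lathe time = 4.5.
Shadow price of mill time = 0.

0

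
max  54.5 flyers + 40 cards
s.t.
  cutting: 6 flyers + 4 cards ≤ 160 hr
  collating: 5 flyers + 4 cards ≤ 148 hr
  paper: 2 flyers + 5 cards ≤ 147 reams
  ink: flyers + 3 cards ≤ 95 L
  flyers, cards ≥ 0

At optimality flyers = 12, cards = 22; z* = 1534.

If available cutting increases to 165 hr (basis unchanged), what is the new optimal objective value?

Check each constraint at x*: cutting 160/160 (tight); collating 148/148 (tight); paper 134/147 (slack 13); ink 78/95 (slack 17).
By complementary slackness, y = 0 for the non-binding constraints.
From A_Bᵀ y = c: 6·y_cutting + 5·y_collating = 54.5; 4·y_cutting + 4·y_collating = 40.
This yields shadow prices y_cutting = 4.5, y_collating = 5.5.
Δz = y_cutting·Δb = 4.5 × (5) = 22.5, so new z* = 1534 + 22.5 = 1556.5.

1556.5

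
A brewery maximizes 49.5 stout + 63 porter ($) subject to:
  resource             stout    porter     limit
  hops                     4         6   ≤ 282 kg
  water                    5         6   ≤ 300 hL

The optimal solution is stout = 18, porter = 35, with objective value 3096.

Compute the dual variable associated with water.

7.5

Check each constraint at x*: hops 282/282 (tight); water 300/300 (tight).
The binding rows give the dual system: 4·y_hops + 5·y_water = 49.5 and 6·y_hops + 6·y_water = 63.
Solving: y_hops = 3, y_water = 7.5.
Shadow price of water = 7.5.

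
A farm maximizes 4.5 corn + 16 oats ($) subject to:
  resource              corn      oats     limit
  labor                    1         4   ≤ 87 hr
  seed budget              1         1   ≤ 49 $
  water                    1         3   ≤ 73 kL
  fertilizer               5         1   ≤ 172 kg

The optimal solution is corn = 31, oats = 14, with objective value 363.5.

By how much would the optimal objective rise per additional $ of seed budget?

0

Binding: labor and water. Non-binding: seed budget (4 unused), fertilizer (3 unused).
Since seed budget, fertilizer are not tight, their duals are 0.
Dual feasibility on the basic columns requires 1·y_labor + 1·y_water = 4.5, 4·y_labor + 3·y_water = 16.
This yields shadow prices y_labor = 2.5, y_water = 2.
Shadow price of seed budget = 0.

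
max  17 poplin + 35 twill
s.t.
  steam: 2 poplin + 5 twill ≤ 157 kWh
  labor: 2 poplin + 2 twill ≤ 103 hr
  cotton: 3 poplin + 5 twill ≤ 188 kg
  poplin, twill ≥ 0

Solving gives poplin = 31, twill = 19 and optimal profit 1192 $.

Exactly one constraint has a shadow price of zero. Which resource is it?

labor

steam: 157/157 (binding)
labor: 100/103 (slack 3)
cotton: 188/188 (binding)
By complementary slackness, a constraint with positive slack has shadow price 0 → labor.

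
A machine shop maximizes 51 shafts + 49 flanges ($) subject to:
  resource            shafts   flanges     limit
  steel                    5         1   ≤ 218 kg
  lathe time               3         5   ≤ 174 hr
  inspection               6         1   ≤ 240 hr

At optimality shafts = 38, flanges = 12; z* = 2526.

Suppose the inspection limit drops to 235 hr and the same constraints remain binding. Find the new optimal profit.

Check each constraint at x*: steel 202/218 (slack 16); lathe time 174/174 (tight); inspection 240/240 (tight).
Slack constraints have shadow price 0 (complementary slackness).
The binding rows give the dual system: 3·y_lathe time + 6·y_inspection = 51 and 5·y_lathe time + 1·y_inspection = 49.
Solving: y_lathe time = 9, y_inspection = 4.
Δz = y_inspection·Δb = 4 × (-5) = -20, so new z* = 2526 − 20 = 2506.

2506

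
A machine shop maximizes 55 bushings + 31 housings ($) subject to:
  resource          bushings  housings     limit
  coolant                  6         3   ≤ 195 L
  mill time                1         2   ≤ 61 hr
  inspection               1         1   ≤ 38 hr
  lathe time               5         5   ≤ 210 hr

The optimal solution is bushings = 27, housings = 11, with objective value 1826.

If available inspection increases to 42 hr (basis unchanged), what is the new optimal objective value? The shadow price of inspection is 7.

1854

Δb = 4, so new z* = 1826 + (7)·(4) = 1826 + 28 = 1854.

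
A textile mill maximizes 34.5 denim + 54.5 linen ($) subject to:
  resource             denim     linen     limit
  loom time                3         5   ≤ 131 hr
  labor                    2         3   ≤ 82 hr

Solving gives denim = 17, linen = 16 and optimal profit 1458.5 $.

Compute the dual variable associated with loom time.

At the optimum: loom time uses 131 of 131 (binding); labor uses 82 of 82 (binding).
The binding rows give the dual system: 3·y_loom time + 2·y_labor = 34.5 and 5·y_loom time + 3·y_labor = 54.5.
This yields shadow prices y_loom time = 5.5, y_labor = 9.
Shadow price of loom time = 5.5.

5.5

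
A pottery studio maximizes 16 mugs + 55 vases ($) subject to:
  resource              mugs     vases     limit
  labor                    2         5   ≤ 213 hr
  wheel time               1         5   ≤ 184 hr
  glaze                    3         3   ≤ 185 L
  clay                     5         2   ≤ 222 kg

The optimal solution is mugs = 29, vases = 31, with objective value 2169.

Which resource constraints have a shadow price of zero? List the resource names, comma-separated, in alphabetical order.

labor: 213/213 (binding)
wheel time: 184/184 (binding)
glaze: 180/185 (slack 5)
clay: 207/222 (slack 15)
By complementary slackness, a constraint with positive slack has shadow price 0 → clay, glaze.

clay, glaze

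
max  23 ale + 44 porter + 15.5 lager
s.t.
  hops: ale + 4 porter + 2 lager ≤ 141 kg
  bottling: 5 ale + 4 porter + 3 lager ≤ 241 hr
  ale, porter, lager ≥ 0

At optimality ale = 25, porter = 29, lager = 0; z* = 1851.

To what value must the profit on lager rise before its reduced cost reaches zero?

25

Check each constraint at x*: hops 141/141 (tight); bottling 241/241 (tight).
From A_Bᵀ y = c: 1·y_hops + 5·y_bottling = 23; 4·y_hops + 4·y_bottling = 44.
→ y_hops = 8 and y_bottling = 3.
lager enters the basis when its profit ≥ yᵀa₃ = 8·2 + 3·3 = 25.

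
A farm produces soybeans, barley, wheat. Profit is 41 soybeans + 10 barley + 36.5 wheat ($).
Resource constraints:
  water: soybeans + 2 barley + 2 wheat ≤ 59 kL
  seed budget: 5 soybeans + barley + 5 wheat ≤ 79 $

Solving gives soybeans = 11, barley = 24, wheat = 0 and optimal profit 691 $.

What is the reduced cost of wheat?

At the optimum: water uses 59 of 59 (binding); seed budget uses 79 of 79 (binding).
From A_Bᵀ y = c: 1·y_water + 5·y_seed budget = 41; 2·y_water + 1·y_seed budget = 10.
Solving: y_water = 1, y_seed budget = 8.
Reduced cost of wheat: c₃ − yᵀa₃ = 36.5 − (1·2 + 8·5) = 36.5 − 42 = -5.5.

-5.5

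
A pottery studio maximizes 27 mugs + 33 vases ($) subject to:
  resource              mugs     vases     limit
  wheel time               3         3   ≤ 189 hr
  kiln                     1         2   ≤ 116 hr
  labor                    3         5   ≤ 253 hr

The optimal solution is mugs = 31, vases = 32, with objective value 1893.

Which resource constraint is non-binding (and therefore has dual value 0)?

wheel time: 189/189 (binding)
kiln: 95/116 (slack 21)
labor: 253/253 (binding)
By complementary slackness, a constraint with positive slack has shadow price 0 → kiln.

kiln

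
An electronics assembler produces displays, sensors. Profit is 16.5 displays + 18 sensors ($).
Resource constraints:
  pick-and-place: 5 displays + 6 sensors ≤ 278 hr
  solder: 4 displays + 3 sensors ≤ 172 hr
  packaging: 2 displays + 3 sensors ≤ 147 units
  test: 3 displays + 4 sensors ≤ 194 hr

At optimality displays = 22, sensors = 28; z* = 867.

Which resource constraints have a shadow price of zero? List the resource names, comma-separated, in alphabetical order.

packaging, test

pick-and-place: 278/278 (binding)
solder: 172/172 (binding)
packaging: 128/147 (slack 19)
test: 178/194 (slack 16)
By complementary slackness, a constraint with positive slack has shadow price 0 → packaging, test.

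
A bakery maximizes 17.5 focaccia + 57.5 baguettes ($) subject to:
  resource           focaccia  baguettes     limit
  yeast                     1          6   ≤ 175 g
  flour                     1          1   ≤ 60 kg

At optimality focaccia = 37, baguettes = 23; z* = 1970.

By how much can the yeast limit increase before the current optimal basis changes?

Binding constraints: yeast, flour. The basis is B = [[1,6],[1,1]] with det -5.
Per unit increase in yeast, x* moves by d = (-0.2, 0.2).
The basis stays optimal until focaccia reaches 0; allowable increase = 185 g.

185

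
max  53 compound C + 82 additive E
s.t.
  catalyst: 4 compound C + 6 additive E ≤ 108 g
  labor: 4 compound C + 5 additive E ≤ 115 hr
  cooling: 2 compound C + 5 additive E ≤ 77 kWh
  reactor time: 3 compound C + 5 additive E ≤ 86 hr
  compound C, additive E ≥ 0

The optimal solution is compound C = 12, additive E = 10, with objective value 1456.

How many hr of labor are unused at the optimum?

17

labor used = 4·12 + 5·10 = 98; slack = 115 − 98 = 17.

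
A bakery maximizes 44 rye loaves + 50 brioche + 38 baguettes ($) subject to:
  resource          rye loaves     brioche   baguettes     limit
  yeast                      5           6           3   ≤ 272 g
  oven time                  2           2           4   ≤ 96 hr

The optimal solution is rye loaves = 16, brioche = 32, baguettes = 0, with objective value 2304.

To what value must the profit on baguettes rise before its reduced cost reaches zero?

At the optimum: yeast uses 272 of 272 (binding); oven time uses 96 of 96 (binding).
Dual feasibility on the basic columns requires 5·y_yeast + 2·y_oven time = 44, 6·y_yeast + 2·y_oven time = 50.
Solving: y_yeast = 6, y_oven time = 7.
baguettes enters the basis when its profit ≥ yᵀa₃ = 6·3 + 7·4 = 46.

46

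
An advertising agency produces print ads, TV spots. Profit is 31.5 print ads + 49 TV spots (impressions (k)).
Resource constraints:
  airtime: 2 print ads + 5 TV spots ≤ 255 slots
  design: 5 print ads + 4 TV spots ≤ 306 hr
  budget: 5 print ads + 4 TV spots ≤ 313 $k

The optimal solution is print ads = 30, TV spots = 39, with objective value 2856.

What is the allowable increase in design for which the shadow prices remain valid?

7

Binding constraints: airtime, design. The basis is B = [[2,5],[5,4]] with det -17.
Per unit increase in design, x* moves by d = (0.2941, -0.1176).
The basis stays optimal until budget becomes binding; allowable increase = 7 hr.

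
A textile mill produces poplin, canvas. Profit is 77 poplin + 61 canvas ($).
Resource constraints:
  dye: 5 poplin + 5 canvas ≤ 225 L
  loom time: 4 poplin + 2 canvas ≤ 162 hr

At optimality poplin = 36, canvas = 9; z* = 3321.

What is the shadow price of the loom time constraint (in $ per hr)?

Both dye and loom time are binding at x*.
From A_Bᵀ y = c: 5·y_dye + 4·y_loom time = 77; 5·y_dye + 2·y_loom time = 61.
Solving: y_dye = 9, y_loom time = 8.
Shadow price of loom time = 8.

8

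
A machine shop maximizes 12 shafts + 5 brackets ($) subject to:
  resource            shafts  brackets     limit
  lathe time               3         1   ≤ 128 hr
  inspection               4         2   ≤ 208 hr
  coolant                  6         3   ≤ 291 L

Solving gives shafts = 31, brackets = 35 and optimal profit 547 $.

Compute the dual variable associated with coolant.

1

Check each constraint at x*: lathe time 128/128 (tight); inspection 194/208 (slack 14); coolant 291/291 (tight).
By complementary slackness, y = 0 for the non-binding constraint.
From A_Bᵀ y = c: 3·y_lathe time + 6·y_coolant = 12; 1·y_lathe time + 3·y_coolant = 5.
Solving: y_lathe time = 2, y_coolant = 1.
Shadow price of coolant = 1.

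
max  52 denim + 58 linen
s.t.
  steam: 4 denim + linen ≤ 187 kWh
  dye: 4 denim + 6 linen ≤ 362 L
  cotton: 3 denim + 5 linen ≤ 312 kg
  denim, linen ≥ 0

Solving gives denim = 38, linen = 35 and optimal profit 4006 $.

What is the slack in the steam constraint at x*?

steam used = 4·38 + 1·35 = 187; slack = 187 − 187 = 0.

0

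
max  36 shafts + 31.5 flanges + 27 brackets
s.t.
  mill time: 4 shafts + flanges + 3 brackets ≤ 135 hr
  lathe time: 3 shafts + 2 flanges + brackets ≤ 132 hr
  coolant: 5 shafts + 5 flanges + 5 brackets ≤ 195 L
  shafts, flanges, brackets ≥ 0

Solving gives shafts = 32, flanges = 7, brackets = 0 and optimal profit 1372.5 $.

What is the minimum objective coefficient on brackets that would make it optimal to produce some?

34.5

Check each constraint at x*: mill time 135/135 (tight); lathe time 110/132 (slack 22); coolant 195/195 (tight).
Slack constraints have shadow price 0 (complementary slackness).
From A_Bᵀ y = c: 4·y_mill time + 5·y_coolant = 36; 1·y_mill time + 5·y_coolant = 31.5.
→ y_mill time = 1.5 and y_coolant = 6.
brackets enters the basis when its profit ≥ yᵀa₃ = 1.5·3 + 6·5 = 34.5.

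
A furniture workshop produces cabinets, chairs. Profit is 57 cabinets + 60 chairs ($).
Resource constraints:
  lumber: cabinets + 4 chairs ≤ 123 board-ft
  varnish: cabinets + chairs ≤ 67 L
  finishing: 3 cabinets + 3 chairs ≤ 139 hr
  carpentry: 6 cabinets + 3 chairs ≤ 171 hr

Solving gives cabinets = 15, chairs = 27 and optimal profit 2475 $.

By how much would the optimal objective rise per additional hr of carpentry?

Binding: lumber and carpentry. Non-binding: varnish (25 unused), finishing (13 unused).
By complementary slackness, y = 0 for the non-binding constraints.
The binding rows give the dual system: 1·y_lumber + 6·y_carpentry = 57 and 4·y_lumber + 3·y_carpentry = 60.
Solving: y_lumber = 9, y_carpentry = 8.
Shadow price of carpentry = 8.

8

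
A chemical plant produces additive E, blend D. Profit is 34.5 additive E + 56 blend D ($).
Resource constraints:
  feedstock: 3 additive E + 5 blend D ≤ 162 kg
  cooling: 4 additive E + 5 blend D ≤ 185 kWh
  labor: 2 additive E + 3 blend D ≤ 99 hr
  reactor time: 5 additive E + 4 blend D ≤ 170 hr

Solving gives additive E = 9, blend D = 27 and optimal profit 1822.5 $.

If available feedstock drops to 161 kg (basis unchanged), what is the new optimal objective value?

1814

At the optimum: feedstock uses 162 of 162 (binding); cooling uses 171 of 185 (slack = 14); labor uses 99 of 99 (binding); reactor time uses 153 of 170 (slack = 17).
By complementary slackness, y = 0 for the non-binding constraints.
Dual feasibility on the basic columns requires 3·y_feedstock + 2·y_labor = 34.5, 5·y_feedstock + 3·y_labor = 56.
Solving: y_feedstock = 8.5, y_labor = 4.5.
Δz = y_feedstock·Δb = 8.5 × (-1) = -8.5, so new z* = 1822.5 − 8.5 = 1814.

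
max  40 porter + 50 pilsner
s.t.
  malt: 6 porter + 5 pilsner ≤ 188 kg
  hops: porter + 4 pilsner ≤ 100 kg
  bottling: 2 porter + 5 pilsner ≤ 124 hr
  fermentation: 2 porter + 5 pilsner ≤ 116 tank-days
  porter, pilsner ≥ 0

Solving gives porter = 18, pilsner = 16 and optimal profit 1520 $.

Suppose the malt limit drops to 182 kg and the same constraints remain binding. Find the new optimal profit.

Binding: malt and fermentation. Non-binding: hops (18 unused), bottling (8 unused).
By complementary slackness, y = 0 for the non-binding constraints.
The binding rows give the dual system: 6·y_malt + 2·y_fermentation = 40 and 5·y_malt + 5·y_fermentation = 50.
→ y_malt = 5 and y_fermentation = 5.
Δz = y_malt·Δb = 5 × (-6) = -30, so new z* = 1520 − 30 = 1490.

1490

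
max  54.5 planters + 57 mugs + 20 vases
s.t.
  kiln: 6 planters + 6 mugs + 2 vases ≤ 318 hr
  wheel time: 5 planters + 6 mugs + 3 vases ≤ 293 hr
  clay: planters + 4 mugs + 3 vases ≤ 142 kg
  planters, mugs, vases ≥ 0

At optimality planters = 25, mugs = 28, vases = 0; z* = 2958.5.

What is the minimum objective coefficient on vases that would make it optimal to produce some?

At the optimum: kiln uses 318 of 318 (binding); wheel time uses 293 of 293 (binding); clay uses 137 of 142 (slack = 5).
Slack constraints have shadow price 0 (complementary slackness).
From A_Bᵀ y = c: 6·y_kiln + 5·y_wheel time = 54.5; 6·y_kiln + 6·y_wheel time = 57.
Solving: y_kiln = 7, y_wheel time = 2.5.
vases enters the basis when its profit ≥ yᵀa₃ = 7·2 + 2.5·3 = 21.5.

21.5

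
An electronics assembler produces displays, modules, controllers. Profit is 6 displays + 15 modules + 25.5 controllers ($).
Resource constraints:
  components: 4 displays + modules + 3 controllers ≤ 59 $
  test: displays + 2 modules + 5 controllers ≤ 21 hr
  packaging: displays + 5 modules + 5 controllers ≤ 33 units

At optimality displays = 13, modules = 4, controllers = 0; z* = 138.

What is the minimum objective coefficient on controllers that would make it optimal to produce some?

30

Check each constraint at x*: components 56/59 (slack 3); test 21/21 (tight); packaging 33/33 (tight).
Slack constraints have shadow price 0 (complementary slackness).
Dual feasibility on the basic columns requires 1·y_test + 1·y_packaging = 6, 2·y_test + 5·y_packaging = 15.
→ y_test = 5 and y_packaging = 1.
controllers enters the basis when its profit ≥ yᵀa₃ = 5·5 + 1·5 = 30.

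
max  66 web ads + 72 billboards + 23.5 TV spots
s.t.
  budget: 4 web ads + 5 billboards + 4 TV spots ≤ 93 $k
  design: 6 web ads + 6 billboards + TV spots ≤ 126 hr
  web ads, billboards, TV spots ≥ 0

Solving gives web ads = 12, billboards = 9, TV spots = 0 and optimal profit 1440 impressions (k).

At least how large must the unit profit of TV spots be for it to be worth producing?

31

At the optimum: budget uses 93 of 93 (binding); design uses 126 of 126 (binding).
The binding rows give the dual system: 4·y_budget + 6·y_design = 66 and 5·y_budget + 6·y_design = 72.
→ y_budget = 6 and y_design = 7.
TV spots enters the basis when its profit ≥ yᵀa₃ = 6·4 + 7·1 = 31.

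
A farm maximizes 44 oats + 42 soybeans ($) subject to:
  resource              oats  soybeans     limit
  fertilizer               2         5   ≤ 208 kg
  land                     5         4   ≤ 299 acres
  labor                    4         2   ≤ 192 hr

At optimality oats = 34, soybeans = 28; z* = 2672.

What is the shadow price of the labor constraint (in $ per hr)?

Binding: fertilizer and labor. Non-binding: land (17 unused).
By complementary slackness, y = 0 for the non-binding constraint.
From A_Bᵀ y = c: 2·y_fertilizer + 4·y_labor = 44; 5·y_fertilizer + 2·y_labor = 42.
→ y_fertilizer = 5 and y_labor = 8.5.
Shadow price of labor = 8.5.

8.5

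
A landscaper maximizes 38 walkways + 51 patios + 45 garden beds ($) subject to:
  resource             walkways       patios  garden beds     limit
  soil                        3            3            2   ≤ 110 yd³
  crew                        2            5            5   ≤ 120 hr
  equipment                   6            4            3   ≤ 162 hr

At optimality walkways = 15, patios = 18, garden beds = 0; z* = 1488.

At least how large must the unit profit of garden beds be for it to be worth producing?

Check each constraint at x*: soil 99/110 (slack 11); crew 120/120 (tight); equipment 162/162 (tight).
Slack constraints have shadow price 0 (complementary slackness).
From A_Bᵀ y = c: 2·y_crew + 6·y_equipment = 38; 5·y_crew + 4·y_equipment = 51.
Solving: y_crew = 7, y_equipment = 4.
garden beds enters the basis when its profit ≥ yᵀa₃ = 7·5 + 4·3 = 47.

47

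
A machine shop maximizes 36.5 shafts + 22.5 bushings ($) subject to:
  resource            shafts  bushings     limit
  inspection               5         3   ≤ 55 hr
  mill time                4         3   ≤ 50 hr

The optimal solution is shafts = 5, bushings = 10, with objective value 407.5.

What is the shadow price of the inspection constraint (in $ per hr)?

6.5

Check each constraint at x*: inspection 55/55 (tight); mill time 50/50 (tight).
From A_Bᵀ y = c: 5·y_inspection + 4·y_mill time = 36.5; 3·y_inspection + 3·y_mill time = 22.5.
→ y_inspection = 6.5 and y_mill time = 1.
Shadow price of inspection = 6.5.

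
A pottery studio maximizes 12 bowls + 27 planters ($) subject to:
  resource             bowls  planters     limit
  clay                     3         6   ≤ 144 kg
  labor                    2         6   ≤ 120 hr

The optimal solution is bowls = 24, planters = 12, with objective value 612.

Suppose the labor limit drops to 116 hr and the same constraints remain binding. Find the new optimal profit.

Both clay and labor are binding at x*.
The binding rows give the dual system: 3·y_clay + 2·y_labor = 12 and 6·y_clay + 6·y_labor = 27.
Solving: y_clay = 3, y_labor = 1.5.
Δz = y_labor·Δb = 1.5 × (-4) = -6, so new z* = 612 − 6 = 606.

606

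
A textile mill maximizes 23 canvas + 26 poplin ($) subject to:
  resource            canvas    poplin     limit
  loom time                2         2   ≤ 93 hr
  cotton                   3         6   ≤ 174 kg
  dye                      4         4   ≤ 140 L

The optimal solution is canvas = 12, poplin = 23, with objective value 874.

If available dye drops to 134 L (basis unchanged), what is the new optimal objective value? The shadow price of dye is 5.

844

Δb = -6, so new z* = 874 + (5)·(-6) = 874 − 30 = 844.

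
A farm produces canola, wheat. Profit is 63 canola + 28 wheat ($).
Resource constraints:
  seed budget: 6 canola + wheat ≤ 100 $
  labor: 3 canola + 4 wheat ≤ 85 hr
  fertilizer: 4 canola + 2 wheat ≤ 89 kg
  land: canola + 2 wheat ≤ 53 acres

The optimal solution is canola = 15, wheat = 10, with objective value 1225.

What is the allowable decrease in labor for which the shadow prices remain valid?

Binding constraints: seed budget, labor. The basis is B = [[6,1],[3,4]] with det 21.
Per unit decrease in labor, x* moves by d = (0.0476, -0.2857).
The basis stays optimal until wheat reaches 0; allowable decrease = 35 hr.

35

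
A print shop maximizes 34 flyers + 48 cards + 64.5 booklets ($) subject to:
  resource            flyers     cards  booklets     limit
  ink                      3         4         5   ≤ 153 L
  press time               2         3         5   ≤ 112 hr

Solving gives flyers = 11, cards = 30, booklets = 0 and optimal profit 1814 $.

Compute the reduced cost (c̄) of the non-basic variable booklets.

Both ink and press time are binding at x*.
From A_Bᵀ y = c: 3·y_ink + 2·y_press time = 34; 4·y_ink + 3·y_press time = 48.
→ y_ink = 6 and y_press time = 8.
Reduced cost of booklets: c₃ − yᵀa₃ = 64.5 − (6·5 + 8·5) = 64.5 − 70 = -5.5.

-5.5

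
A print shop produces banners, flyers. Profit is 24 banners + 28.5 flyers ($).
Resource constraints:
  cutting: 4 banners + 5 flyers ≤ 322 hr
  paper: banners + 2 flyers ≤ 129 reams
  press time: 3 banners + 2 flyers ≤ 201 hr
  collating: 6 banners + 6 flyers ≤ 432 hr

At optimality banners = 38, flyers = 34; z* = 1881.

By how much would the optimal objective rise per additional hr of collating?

At the optimum: cutting uses 322 of 322 (binding); paper uses 106 of 129 (slack = 23); press time uses 182 of 201 (slack = 19); collating uses 432 of 432 (binding).
By complementary slackness, y = 0 for the non-binding constraints.
The binding rows give the dual system: 4·y_cutting + 6·y_collating = 24 and 5·y_cutting + 6·y_collating = 28.5.
Solving: y_cutting = 4.5, y_collating = 1.
Shadow price of collating = 1.

1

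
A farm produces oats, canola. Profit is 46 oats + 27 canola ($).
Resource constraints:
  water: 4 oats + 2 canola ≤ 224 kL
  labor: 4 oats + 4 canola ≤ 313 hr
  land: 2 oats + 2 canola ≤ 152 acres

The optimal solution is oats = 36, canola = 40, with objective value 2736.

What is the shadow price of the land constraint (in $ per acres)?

4

At the optimum: water uses 224 of 224 (binding); labor uses 304 of 313 (slack = 9); land uses 152 of 152 (binding).
By complementary slackness, y = 0 for the non-binding constraint.
Dual feasibility on the basic columns requires 4·y_water + 2·y_land = 46, 2·y_water + 2·y_land = 27.
→ y_water = 9.5 and y_land = 4.
Shadow price of land = 4.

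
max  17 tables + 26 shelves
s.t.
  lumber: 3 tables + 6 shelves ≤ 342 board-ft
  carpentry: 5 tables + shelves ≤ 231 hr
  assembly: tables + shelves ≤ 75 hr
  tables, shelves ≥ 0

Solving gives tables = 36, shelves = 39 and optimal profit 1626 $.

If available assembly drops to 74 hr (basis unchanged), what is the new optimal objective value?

1618

Check each constraint at x*: lumber 342/342 (tight); carpentry 219/231 (slack 12); assembly 75/75 (tight).
Since carpentry is not tight, its dual is 0.
Dual feasibility on the basic columns requires 3·y_lumber + 1·y_assembly = 17, 6·y_lumber + 1·y_assembly = 26.
This yields shadow prices y_lumber = 3, y_assembly = 8.
Δz = y_assembly·Δb = 8 × (-1) = -8, so new z* = 1626 − 8 = 1618.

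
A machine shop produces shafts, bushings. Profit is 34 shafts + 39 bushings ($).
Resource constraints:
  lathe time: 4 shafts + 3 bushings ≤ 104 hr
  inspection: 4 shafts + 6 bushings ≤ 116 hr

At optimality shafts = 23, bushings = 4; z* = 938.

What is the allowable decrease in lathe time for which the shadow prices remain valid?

Binding constraints: lathe time, inspection. The basis is B = [[4,3],[4,6]] with det 12.
Per unit decrease in lathe time, x* moves by d = (-0.5, 0.3333).
The basis stays optimal until shafts reaches 0; allowable decrease = 46 hr.

46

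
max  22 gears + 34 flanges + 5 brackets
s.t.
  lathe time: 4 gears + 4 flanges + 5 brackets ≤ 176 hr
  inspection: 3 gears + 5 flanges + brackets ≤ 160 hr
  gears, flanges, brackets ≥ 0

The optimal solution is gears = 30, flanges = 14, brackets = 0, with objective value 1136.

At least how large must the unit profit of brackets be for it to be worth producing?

At the optimum: lathe time uses 176 of 176 (binding); inspection uses 160 of 160 (binding).
From A_Bᵀ y = c: 4·y_lathe time + 3·y_inspection = 22; 4·y_lathe time + 5·y_inspection = 34.
This yields shadow prices y_lathe time = 1, y_inspection = 6.
brackets enters the basis when its profit ≥ yᵀa₃ = 1·5 + 6·1 = 11.

11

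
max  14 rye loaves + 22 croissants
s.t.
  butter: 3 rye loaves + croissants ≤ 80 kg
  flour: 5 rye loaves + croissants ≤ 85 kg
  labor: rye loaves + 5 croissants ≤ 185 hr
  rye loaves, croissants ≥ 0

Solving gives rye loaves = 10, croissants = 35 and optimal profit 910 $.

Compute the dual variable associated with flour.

2

Check each constraint at x*: butter 65/80 (slack 15); flour 85/85 (tight); labor 185/185 (tight).
Slack constraints have shadow price 0 (complementary slackness).
From A_Bᵀ y = c: 5·y_flour + 1·y_labor = 14; 1·y_flour + 5·y_labor = 22.
→ y_flour = 2 and y_labor = 4.
Shadow price of flour = 2.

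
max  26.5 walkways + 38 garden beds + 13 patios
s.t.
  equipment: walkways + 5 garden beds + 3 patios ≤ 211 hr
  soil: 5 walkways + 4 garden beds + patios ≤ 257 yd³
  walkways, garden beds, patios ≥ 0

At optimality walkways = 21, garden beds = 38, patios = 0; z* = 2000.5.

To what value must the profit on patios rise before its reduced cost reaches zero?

16.5

At the optimum: equipment uses 211 of 211 (binding); soil uses 257 of 257 (binding).
Dual feasibility on the basic columns requires 1·y_equipment + 5·y_soil = 26.5, 5·y_equipment + 4·y_soil = 38.
→ y_equipment = 4 and y_soil = 4.5.
patios enters the basis when its profit ≥ yᵀa₃ = 4·3 + 4.5·1 = 16.5.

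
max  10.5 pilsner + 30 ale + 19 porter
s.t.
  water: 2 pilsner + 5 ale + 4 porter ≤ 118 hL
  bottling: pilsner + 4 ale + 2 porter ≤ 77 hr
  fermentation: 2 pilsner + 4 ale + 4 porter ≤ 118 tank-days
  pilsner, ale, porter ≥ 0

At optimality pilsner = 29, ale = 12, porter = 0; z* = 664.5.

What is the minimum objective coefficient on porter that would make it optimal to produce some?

21

At the optimum: water uses 118 of 118 (binding); bottling uses 77 of 77 (binding); fermentation uses 106 of 118 (slack = 12).
Slack constraints have shadow price 0 (complementary slackness).
The binding rows give the dual system: 2·y_water + 1·y_bottling = 10.5 and 5·y_water + 4·y_bottling = 30.
Solving: y_water = 4, y_bottling = 2.5.
porter enters the basis when its profit ≥ yᵀa₃ = 4·4 + 2.5·2 = 21.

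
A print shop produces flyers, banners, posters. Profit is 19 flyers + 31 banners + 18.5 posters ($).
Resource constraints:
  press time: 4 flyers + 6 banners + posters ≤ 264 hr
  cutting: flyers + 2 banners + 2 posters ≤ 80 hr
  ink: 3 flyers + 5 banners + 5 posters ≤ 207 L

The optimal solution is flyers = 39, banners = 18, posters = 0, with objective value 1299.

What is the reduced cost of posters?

Check each constraint at x*: press time 264/264 (tight); cutting 75/80 (slack 5); ink 207/207 (tight).
By complementary slackness, y = 0 for the non-binding constraint.
From A_Bᵀ y = c: 4·y_press time + 3·y_ink = 19; 6·y_press time + 5·y_ink = 31.
→ y_press time = 1 and y_ink = 5.
Reduced cost of posters: c₃ − yᵀa₃ = 18.5 − (1·1 + 5·5) = 18.5 − 26 = -7.5.

-7.5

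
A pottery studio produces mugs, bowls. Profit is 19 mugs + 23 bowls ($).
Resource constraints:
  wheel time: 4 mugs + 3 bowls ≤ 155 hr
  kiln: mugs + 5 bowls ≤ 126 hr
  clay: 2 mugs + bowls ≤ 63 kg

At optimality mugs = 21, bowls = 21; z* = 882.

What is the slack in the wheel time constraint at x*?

8

wheel time used = 4·21 + 3·21 = 147; slack = 155 − 147 = 8.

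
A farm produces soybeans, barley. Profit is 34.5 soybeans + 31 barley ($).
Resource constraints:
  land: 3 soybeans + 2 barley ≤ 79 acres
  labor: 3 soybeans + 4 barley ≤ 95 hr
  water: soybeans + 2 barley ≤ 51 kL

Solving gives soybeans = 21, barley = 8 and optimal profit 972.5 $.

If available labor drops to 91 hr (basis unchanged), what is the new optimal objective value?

956.5

Binding: land and labor. Non-binding: water (14 unused).
By complementary slackness, y = 0 for the non-binding constraint.
From A_Bᵀ y = c: 3·y_land + 3·y_labor = 34.5; 2·y_land + 4·y_labor = 31.
This yields shadow prices y_land = 7.5, y_labor = 4.
Δz = y_labor·Δb = 4 × (-4) = -16, so new z* = 972.5 − 16 = 956.5.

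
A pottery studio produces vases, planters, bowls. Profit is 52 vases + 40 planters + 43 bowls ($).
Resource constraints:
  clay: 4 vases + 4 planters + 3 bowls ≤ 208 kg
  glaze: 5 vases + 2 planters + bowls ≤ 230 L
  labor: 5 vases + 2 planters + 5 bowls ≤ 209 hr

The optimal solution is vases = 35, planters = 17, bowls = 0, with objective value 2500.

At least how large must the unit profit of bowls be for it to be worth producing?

44

Binding: clay and labor. Non-binding: glaze (21 unused).
By complementary slackness, y = 0 for the non-binding constraint.
The binding rows give the dual system: 4·y_clay + 5·y_labor = 52 and 4·y_clay + 2·y_labor = 40.
Solving: y_clay = 8, y_labor = 4.
bowls enters the basis when its profit ≥ yᵀa₃ = 8·3 + 4·5 = 44.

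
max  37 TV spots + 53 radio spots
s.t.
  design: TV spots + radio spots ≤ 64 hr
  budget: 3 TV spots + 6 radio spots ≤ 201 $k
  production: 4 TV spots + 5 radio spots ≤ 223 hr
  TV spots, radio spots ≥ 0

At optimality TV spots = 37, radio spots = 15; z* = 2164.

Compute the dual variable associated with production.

Binding: budget and production. Non-binding: design (12 unused).
By complementary slackness, y = 0 for the non-binding constraint.
Dual feasibility on the basic columns requires 3·y_budget + 4·y_production = 37, 6·y_budget + 5·y_production = 53.
This yields shadow prices y_budget = 3, y_production = 7.
Shadow price of production = 7.

7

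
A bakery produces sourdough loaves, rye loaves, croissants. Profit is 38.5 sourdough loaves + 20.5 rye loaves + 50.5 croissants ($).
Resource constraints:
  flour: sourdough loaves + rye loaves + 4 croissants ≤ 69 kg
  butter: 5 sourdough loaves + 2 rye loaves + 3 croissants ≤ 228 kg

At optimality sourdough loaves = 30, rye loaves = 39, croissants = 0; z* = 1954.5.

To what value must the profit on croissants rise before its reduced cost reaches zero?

52

Check each constraint at x*: flour 69/69 (tight); butter 228/228 (tight).
Dual feasibility on the basic columns requires 1·y_flour + 5·y_butter = 38.5, 1·y_flour + 2·y_butter = 20.5.
→ y_flour = 8.5 and y_butter = 6.
croissants enters the basis when its profit ≥ yᵀa₃ = 8.5·4 + 6·3 = 52.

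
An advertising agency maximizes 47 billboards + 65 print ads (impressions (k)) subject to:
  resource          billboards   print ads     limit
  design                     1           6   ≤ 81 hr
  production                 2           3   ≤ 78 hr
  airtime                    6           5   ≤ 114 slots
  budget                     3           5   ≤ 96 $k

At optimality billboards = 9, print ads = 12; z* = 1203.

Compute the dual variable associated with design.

At the optimum: design uses 81 of 81 (binding); production uses 54 of 78 (slack = 24); airtime uses 114 of 114 (binding); budget uses 87 of 96 (slack = 9).
Slack constraints have shadow price 0 (complementary slackness).
From A_Bᵀ y = c: 1·y_design + 6·y_airtime = 47; 6·y_design + 5·y_airtime = 65.
→ y_design = 5 and y_airtime = 7.
Shadow price of design = 5.

5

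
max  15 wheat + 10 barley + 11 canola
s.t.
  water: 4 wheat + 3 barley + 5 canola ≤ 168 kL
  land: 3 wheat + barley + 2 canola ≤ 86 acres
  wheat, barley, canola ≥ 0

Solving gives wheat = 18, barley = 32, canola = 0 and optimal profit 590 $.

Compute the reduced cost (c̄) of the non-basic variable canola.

-6

Both water and land are binding at x*.
Dual feasibility on the basic columns requires 4·y_water + 3·y_land = 15, 3·y_water + 1·y_land = 10.
Solving: y_water = 3, y_land = 1.
Reduced cost of canola: c₃ − yᵀa₃ = 11 − (3·5 + 1·2) = 11 − 17 = -6.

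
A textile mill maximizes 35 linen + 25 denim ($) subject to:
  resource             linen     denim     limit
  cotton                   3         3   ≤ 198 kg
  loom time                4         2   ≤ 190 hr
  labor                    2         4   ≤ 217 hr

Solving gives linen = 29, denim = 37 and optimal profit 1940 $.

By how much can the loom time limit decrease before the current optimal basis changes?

Binding constraints: cotton, loom time. The basis is B = [[3,3],[4,2]] with det -6.
Per unit decrease in loom time, x* moves by d = (-0.5, 0.5).
The basis stays optimal until labor becomes binding; allowable decrease = 11 hr.

11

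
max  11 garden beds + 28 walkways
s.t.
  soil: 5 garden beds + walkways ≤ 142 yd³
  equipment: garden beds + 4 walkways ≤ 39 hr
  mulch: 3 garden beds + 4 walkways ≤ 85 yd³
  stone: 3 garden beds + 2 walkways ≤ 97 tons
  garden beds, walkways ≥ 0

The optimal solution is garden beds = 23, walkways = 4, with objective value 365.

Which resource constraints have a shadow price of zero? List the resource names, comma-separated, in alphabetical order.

soil: 119/142 (slack 23)
equipment: 39/39 (binding)
mulch: 85/85 (binding)
stone: 77/97 (slack 20)
By complementary slackness, a constraint with positive slack has shadow price 0 → soil, stone.

soil, stone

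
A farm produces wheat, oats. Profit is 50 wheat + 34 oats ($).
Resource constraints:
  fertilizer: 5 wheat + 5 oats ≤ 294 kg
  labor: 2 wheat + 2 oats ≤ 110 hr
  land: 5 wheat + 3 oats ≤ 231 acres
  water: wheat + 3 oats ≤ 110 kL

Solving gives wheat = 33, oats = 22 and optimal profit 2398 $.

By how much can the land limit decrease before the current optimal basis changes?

11

Binding constraints: labor, land. The basis is B = [[2,2],[5,3]] with det -4.
Per unit decrease in land, x* moves by d = (-0.5, 0.5).
The basis stays optimal until water becomes binding; allowable decrease = 11 acres.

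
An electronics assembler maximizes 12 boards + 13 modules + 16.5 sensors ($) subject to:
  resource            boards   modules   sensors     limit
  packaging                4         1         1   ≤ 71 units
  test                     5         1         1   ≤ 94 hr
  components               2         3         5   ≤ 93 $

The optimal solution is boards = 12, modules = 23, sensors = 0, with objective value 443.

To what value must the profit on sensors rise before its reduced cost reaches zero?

21

Check each constraint at x*: packaging 71/71 (tight); test 83/94 (slack 11); components 93/93 (tight).
Since test is not tight, its dual is 0.
From A_Bᵀ y = c: 4·y_packaging + 2·y_components = 12; 1·y_packaging + 3·y_components = 13.
Solving: y_packaging = 1, y_components = 4.
sensors enters the basis when its profit ≥ yᵀa₃ = 1·1 + 4·5 = 21.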